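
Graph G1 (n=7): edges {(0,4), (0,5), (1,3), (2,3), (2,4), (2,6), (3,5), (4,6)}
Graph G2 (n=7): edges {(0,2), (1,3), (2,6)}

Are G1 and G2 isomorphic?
No, not isomorphic

The graphs are NOT isomorphic.

Counting triangles (3-cliques): G1 has 1, G2 has 0.
Triangle count is an isomorphism invariant, so differing triangle counts rule out isomorphism.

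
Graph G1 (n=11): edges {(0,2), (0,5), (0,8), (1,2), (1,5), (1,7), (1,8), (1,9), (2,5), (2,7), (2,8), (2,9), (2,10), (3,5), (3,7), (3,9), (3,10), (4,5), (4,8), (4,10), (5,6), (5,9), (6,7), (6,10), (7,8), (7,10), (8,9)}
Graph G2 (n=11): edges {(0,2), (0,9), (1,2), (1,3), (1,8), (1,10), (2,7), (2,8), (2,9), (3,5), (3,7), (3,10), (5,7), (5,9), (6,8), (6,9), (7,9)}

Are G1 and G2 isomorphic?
No, not isomorphic

The graphs are NOT isomorphic.

Connected components of G1: 1 component(s) with vertex sets [[0, 1, 2, 3, 4, 5, 6, 7, 8, 9, 10]], sizes [11].
Connected components of G2: 2 component(s) with vertex sets [[4], [0, 1, 2, 3, 5, 6, 7, 8, 9, 10]], sizes [1, 10].
The number of connected components (and the multiset of component sizes) is an isomorphism invariant — an isomorphism maps each component of G1 bijectively onto a component of G2. Since G1 has 1 component(s) and G2 has 2, they cannot be isomorphic.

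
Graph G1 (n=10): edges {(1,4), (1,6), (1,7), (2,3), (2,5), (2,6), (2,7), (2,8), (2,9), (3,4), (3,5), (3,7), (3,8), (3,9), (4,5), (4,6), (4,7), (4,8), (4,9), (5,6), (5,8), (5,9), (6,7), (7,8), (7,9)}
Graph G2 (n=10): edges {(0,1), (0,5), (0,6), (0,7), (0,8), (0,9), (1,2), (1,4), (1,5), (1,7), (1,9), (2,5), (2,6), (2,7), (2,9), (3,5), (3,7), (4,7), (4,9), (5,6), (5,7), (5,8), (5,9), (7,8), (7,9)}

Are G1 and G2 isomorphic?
No, not isomorphic

The graphs are NOT isomorphic.

Degrees in G1: deg(0)=0, deg(1)=3, deg(2)=6, deg(3)=6, deg(4)=7, deg(5)=6, deg(6)=5, deg(7)=7, deg(8)=5, deg(9)=5.
Sorted degree sequence of G1: [7, 7, 6, 6, 6, 5, 5, 5, 3, 0].
Degrees in G2: deg(0)=6, deg(1)=6, deg(2)=5, deg(3)=2, deg(4)=3, deg(5)=8, deg(6)=3, deg(7)=8, deg(8)=3, deg(9)=6.
Sorted degree sequence of G2: [8, 8, 6, 6, 6, 5, 3, 3, 3, 2].
The (sorted) degree sequence is an isomorphism invariant, so since G1 and G2 have different degree sequences they cannot be isomorphic.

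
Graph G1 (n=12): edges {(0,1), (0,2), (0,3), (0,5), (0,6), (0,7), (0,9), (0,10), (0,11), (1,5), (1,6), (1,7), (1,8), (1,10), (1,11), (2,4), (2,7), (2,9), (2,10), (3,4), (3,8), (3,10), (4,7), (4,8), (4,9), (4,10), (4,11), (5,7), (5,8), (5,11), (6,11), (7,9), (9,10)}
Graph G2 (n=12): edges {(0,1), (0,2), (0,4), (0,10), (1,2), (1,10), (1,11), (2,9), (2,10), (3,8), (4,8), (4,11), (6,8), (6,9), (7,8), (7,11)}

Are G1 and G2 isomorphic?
No, not isomorphic

The graphs are NOT isomorphic.

Counting triangles (3-cliques): G1 has 27, G2 has 4.
Triangle count is an isomorphism invariant, so differing triangle counts rule out isomorphism.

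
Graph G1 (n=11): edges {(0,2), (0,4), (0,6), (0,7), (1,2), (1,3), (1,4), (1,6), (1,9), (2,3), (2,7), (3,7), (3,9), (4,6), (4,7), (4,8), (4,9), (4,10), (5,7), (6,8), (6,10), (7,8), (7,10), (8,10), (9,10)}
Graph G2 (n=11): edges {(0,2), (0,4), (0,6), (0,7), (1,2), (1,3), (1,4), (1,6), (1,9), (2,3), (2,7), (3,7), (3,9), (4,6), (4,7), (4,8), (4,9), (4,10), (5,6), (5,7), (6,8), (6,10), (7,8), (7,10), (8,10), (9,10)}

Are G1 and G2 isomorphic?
No, not isomorphic

The graphs are NOT isomorphic.

Counting edges: G1 has 25 edge(s); G2 has 26 edge(s).
Edge count is an isomorphism invariant (a bijection on vertices induces a bijection on edges), so differing edge counts rule out isomorphism.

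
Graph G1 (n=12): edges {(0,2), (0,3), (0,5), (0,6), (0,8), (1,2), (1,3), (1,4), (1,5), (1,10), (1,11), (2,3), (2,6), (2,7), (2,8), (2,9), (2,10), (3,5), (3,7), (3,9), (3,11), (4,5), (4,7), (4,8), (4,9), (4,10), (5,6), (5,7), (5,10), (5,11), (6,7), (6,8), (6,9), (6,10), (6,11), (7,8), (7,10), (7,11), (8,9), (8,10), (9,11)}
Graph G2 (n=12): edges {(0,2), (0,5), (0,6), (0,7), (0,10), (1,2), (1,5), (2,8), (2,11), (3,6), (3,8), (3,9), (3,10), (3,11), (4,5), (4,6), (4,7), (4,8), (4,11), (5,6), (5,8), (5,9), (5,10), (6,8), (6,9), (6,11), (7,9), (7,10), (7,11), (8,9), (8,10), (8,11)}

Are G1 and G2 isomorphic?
No, not isomorphic

The graphs are NOT isomorphic.

Counting triangles (3-cliques): G1 has 46, G2 has 22.
Triangle count is an isomorphism invariant, so differing triangle counts rule out isomorphism.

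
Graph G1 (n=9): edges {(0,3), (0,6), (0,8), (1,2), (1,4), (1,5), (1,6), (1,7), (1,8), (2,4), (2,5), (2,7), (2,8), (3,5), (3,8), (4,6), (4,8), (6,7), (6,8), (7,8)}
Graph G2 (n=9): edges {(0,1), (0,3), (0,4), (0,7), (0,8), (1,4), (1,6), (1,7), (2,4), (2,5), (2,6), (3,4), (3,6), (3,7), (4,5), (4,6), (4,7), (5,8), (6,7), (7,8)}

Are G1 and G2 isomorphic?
Yes, isomorphic

The graphs are isomorphic.
One valid mapping φ: V(G1) → V(G2): 0→2, 1→7, 2→0, 3→5, 4→1, 5→8, 6→6, 7→3, 8→4

Verify φ preserves adjacency — for each edge of G1, its image is an edge of G2:
  (0,3) → (φ(0),φ(3)) = (2,5) ∈ E(G2) ✓
  (0,6) → (φ(0),φ(6)) = (2,6) ∈ E(G2) ✓
  (0,8) → (φ(0),φ(8)) = (2,4) ∈ E(G2) ✓
  (1,2) → (φ(1),φ(2)) = (0,7) ∈ E(G2) ✓
  (1,4) → (φ(1),φ(4)) = (1,7) ∈ E(G2) ✓
  (1,5) → (φ(1),φ(5)) = (7,8) ∈ E(G2) ✓
  (1,6) → (φ(1),φ(6)) = (6,7) ∈ E(G2) ✓
  (1,7) → (φ(1),φ(7)) = (3,7) ∈ E(G2) ✓
  (1,8) → (φ(1),φ(8)) = (4,7) ∈ E(G2) ✓
  (2,4) → (φ(2),φ(4)) = (0,1) ∈ E(G2) ✓
  (2,5) → (φ(2),φ(5)) = (0,8) ∈ E(G2) ✓
  (2,7) → (φ(2),φ(7)) = (0,3) ∈ E(G2) ✓
  (2,8) → (φ(2),φ(8)) = (0,4) ∈ E(G2) ✓
  (3,5) → (φ(3),φ(5)) = (5,8) ∈ E(G2) ✓
  (3,8) → (φ(3),φ(8)) = (4,5) ∈ E(G2) ✓
  (4,6) → (φ(4),φ(6)) = (1,6) ∈ E(G2) ✓
  (4,8) → (φ(4),φ(8)) = (1,4) ∈ E(G2) ✓
  (6,7) → (φ(6),φ(7)) = (3,6) ∈ E(G2) ✓
  (6,8) → (φ(6),φ(8)) = (4,6) ∈ E(G2) ✓
  (7,8) → (φ(7),φ(8)) = (3,4) ∈ E(G2) ✓
All 20 edges of G1 map to edges of G2, and |E(G1)| = |E(G2)| = 20, so φ is a bijection on edges as well as vertices. Hence G1 ≅ G2.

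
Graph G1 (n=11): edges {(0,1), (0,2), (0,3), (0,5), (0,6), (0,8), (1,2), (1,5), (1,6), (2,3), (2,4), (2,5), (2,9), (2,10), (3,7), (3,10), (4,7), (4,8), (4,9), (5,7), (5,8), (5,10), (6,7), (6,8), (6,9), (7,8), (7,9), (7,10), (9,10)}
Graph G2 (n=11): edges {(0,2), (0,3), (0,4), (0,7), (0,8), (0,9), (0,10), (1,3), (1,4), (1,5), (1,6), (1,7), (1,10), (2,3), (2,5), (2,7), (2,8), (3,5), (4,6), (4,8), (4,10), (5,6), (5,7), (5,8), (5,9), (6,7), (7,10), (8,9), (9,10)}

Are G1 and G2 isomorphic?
Yes, isomorphic

The graphs are isomorphic.
One valid mapping φ: V(G1) → V(G2): 0→1, 1→6, 2→5, 3→3, 4→9, 5→7, 6→4, 7→0, 8→10, 9→8, 10→2

Verify φ preserves adjacency — for each edge of G1, its image is an edge of G2:
  (0,1) → (φ(0),φ(1)) = (1,6) ∈ E(G2) ✓
  (0,2) → (φ(0),φ(2)) = (1,5) ∈ E(G2) ✓
  (0,3) → (φ(0),φ(3)) = (1,3) ∈ E(G2) ✓
  (0,5) → (φ(0),φ(5)) = (1,7) ∈ E(G2) ✓
  (0,6) → (φ(0),φ(6)) = (1,4) ∈ E(G2) ✓
  (0,8) → (φ(0),φ(8)) = (1,10) ∈ E(G2) ✓
  (1,2) → (φ(1),φ(2)) = (5,6) ∈ E(G2) ✓
  (1,5) → (φ(1),φ(5)) = (6,7) ∈ E(G2) ✓
  (1,6) → (φ(1),φ(6)) = (4,6) ∈ E(G2) ✓
  (2,3) → (φ(2),φ(3)) = (3,5) ∈ E(G2) ✓
  (2,4) → (φ(2),φ(4)) = (5,9) ∈ E(G2) ✓
  (2,5) → (φ(2),φ(5)) = (5,7) ∈ E(G2) ✓
  (2,9) → (φ(2),φ(9)) = (5,8) ∈ E(G2) ✓
  (2,10) → (φ(2),φ(10)) = (2,5) ∈ E(G2) ✓
  (3,7) → (φ(3),φ(7)) = (0,3) ∈ E(G2) ✓
  (3,10) → (φ(3),φ(10)) = (2,3) ∈ E(G2) ✓
  (4,7) → (φ(4),φ(7)) = (0,9) ∈ E(G2) ✓
  (4,8) → (φ(4),φ(8)) = (9,10) ∈ E(G2) ✓
  (4,9) → (φ(4),φ(9)) = (8,9) ∈ E(G2) ✓
  (5,7) → (φ(5),φ(7)) = (0,7) ∈ E(G2) ✓
  (5,8) → (φ(5),φ(8)) = (7,10) ∈ E(G2) ✓
  (5,10) → (φ(5),φ(10)) = (2,7) ∈ E(G2) ✓
  (6,7) → (φ(6),φ(7)) = (0,4) ∈ E(G2) ✓
  (6,8) → (φ(6),φ(8)) = (4,10) ∈ E(G2) ✓
  (6,9) → (φ(6),φ(9)) = (4,8) ∈ E(G2) ✓
  (7,8) → (φ(7),φ(8)) = (0,10) ∈ E(G2) ✓
  (7,9) → (φ(7),φ(9)) = (0,8) ∈ E(G2) ✓
  (7,10) → (φ(7),φ(10)) = (0,2) ∈ E(G2) ✓
  (9,10) → (φ(9),φ(10)) = (2,8) ∈ E(G2) ✓
All 29 edges of G1 map to edges of G2, and |E(G1)| = |E(G2)| = 29, so φ is a bijection on edges as well as vertices. Hence G1 ≅ G2.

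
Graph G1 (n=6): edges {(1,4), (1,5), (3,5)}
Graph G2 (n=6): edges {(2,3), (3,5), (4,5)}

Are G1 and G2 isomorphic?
Yes, isomorphic

The graphs are isomorphic.
One valid mapping φ: V(G1) → V(G2): 0→1, 1→3, 2→0, 3→4, 4→2, 5→5

Verify φ preserves adjacency — for each edge of G1, its image is an edge of G2:
  (1,4) → (φ(1),φ(4)) = (2,3) ∈ E(G2) ✓
  (1,5) → (φ(1),φ(5)) = (3,5) ∈ E(G2) ✓
  (3,5) → (φ(3),φ(5)) = (4,5) ∈ E(G2) ✓
All 3 edges of G1 map to edges of G2, and |E(G1)| = |E(G2)| = 3, so φ is a bijection on edges as well as vertices. Hence G1 ≅ G2.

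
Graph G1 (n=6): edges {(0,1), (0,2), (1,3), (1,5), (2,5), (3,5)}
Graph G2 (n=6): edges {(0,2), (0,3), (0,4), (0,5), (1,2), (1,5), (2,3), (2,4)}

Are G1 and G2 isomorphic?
No, not isomorphic

The graphs are NOT isomorphic.

Degrees in G1: deg(0)=2, deg(1)=3, deg(2)=2, deg(3)=2, deg(4)=0, deg(5)=3.
Sorted degree sequence of G1: [3, 3, 2, 2, 2, 0].
Degrees in G2: deg(0)=4, deg(1)=2, deg(2)=4, deg(3)=2, deg(4)=2, deg(5)=2.
Sorted degree sequence of G2: [4, 4, 2, 2, 2, 2].
The (sorted) degree sequence is an isomorphism invariant, so since G1 and G2 have different degree sequences they cannot be isomorphic.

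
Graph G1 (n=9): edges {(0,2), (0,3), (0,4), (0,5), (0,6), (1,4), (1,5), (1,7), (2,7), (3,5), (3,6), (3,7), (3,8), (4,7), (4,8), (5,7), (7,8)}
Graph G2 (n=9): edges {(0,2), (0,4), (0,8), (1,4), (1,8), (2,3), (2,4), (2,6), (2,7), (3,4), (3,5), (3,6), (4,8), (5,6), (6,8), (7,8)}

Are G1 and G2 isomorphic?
No, not isomorphic

The graphs are NOT isomorphic.

Degrees in G1: deg(0)=5, deg(1)=3, deg(2)=2, deg(3)=5, deg(4)=4, deg(5)=4, deg(6)=2, deg(7)=6, deg(8)=3.
Sorted degree sequence of G1: [6, 5, 5, 4, 4, 3, 3, 2, 2].
Degrees in G2: deg(0)=3, deg(1)=2, deg(2)=5, deg(3)=4, deg(4)=5, deg(5)=2, deg(6)=4, deg(7)=2, deg(8)=5.
Sorted degree sequence of G2: [5, 5, 5, 4, 4, 3, 2, 2, 2].
The (sorted) degree sequence is an isomorphism invariant, so since G1 and G2 have different degree sequences they cannot be isomorphic.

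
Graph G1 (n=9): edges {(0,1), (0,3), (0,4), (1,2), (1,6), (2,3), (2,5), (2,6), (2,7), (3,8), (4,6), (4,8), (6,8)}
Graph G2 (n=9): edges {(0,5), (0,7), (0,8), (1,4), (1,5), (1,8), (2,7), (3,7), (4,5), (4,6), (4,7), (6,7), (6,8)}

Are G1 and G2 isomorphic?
Yes, isomorphic

The graphs are isomorphic.
One valid mapping φ: V(G1) → V(G2): 0→8, 1→6, 2→7, 3→0, 4→1, 5→2, 6→4, 7→3, 8→5

Verify φ preserves adjacency — for each edge of G1, its image is an edge of G2:
  (0,1) → (φ(0),φ(1)) = (6,8) ∈ E(G2) ✓
  (0,3) → (φ(0),φ(3)) = (0,8) ∈ E(G2) ✓
  (0,4) → (φ(0),φ(4)) = (1,8) ∈ E(G2) ✓
  (1,2) → (φ(1),φ(2)) = (6,7) ∈ E(G2) ✓
  (1,6) → (φ(1),φ(6)) = (4,6) ∈ E(G2) ✓
  (2,3) → (φ(2),φ(3)) = (0,7) ∈ E(G2) ✓
  (2,5) → (φ(2),φ(5)) = (2,7) ∈ E(G2) ✓
  (2,6) → (φ(2),φ(6)) = (4,7) ∈ E(G2) ✓
  (2,7) → (φ(2),φ(7)) = (3,7) ∈ E(G2) ✓
  (3,8) → (φ(3),φ(8)) = (0,5) ∈ E(G2) ✓
  (4,6) → (φ(4),φ(6)) = (1,4) ∈ E(G2) ✓
  (4,8) → (φ(4),φ(8)) = (1,5) ∈ E(G2) ✓
  (6,8) → (φ(6),φ(8)) = (4,5) ∈ E(G2) ✓
All 13 edges of G1 map to edges of G2, and |E(G1)| = |E(G2)| = 13, so φ is a bijection on edges as well as vertices. Hence G1 ≅ G2.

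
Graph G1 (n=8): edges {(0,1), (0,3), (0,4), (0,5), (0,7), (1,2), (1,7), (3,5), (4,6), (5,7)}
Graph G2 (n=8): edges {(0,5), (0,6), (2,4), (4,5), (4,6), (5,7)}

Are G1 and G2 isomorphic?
No, not isomorphic

The graphs are NOT isomorphic.

Connected components of G1: 1 component(s) with vertex sets [[0, 1, 2, 3, 4, 5, 6, 7]], sizes [8].
Connected components of G2: 3 component(s) with vertex sets [[1], [3], [0, 2, 4, 5, 6, 7]], sizes [1, 1, 6].
The number of connected components (and the multiset of component sizes) is an isomorphism invariant — an isomorphism maps each component of G1 bijectively onto a component of G2. Since G1 has 1 component(s) and G2 has 3, they cannot be isomorphic.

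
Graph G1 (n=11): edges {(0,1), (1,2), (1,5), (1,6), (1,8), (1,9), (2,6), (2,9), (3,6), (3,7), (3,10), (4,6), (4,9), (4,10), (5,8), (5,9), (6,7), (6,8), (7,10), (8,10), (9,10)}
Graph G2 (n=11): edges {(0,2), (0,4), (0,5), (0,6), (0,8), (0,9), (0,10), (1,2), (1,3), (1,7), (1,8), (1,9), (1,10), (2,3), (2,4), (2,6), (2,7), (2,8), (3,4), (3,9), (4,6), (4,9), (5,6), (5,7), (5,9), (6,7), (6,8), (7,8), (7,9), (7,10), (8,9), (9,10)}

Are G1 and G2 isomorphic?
No, not isomorphic

The graphs are NOT isomorphic.

Degrees in G1: deg(0)=1, deg(1)=6, deg(2)=3, deg(3)=3, deg(4)=3, deg(5)=3, deg(6)=6, deg(7)=3, deg(8)=4, deg(9)=5, deg(10)=5.
Sorted degree sequence of G1: [6, 6, 5, 5, 4, 3, 3, 3, 3, 3, 1].
Degrees in G2: deg(0)=7, deg(1)=6, deg(2)=7, deg(3)=4, deg(4)=5, deg(5)=4, deg(6)=6, deg(7)=7, deg(8)=6, deg(9)=8, deg(10)=4.
Sorted degree sequence of G2: [8, 7, 7, 7, 6, 6, 6, 5, 4, 4, 4].
The (sorted) degree sequence is an isomorphism invariant, so since G1 and G2 have different degree sequences they cannot be isomorphic.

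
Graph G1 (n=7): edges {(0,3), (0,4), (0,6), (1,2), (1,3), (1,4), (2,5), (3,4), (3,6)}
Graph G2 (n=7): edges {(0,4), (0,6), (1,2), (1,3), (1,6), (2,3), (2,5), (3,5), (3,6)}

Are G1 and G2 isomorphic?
Yes, isomorphic

The graphs are isomorphic.
One valid mapping φ: V(G1) → V(G2): 0→2, 1→6, 2→0, 3→3, 4→1, 5→4, 6→5

Verify φ preserves adjacency — for each edge of G1, its image is an edge of G2:
  (0,3) → (φ(0),φ(3)) = (2,3) ∈ E(G2) ✓
  (0,4) → (φ(0),φ(4)) = (1,2) ∈ E(G2) ✓
  (0,6) → (φ(0),φ(6)) = (2,5) ∈ E(G2) ✓
  (1,2) → (φ(1),φ(2)) = (0,6) ∈ E(G2) ✓
  (1,3) → (φ(1),φ(3)) = (3,6) ∈ E(G2) ✓
  (1,4) → (φ(1),φ(4)) = (1,6) ∈ E(G2) ✓
  (2,5) → (φ(2),φ(5)) = (0,4) ∈ E(G2) ✓
  (3,4) → (φ(3),φ(4)) = (1,3) ∈ E(G2) ✓
  (3,6) → (φ(3),φ(6)) = (3,5) ∈ E(G2) ✓
All 9 edges of G1 map to edges of G2, and |E(G1)| = |E(G2)| = 9, so φ is a bijection on edges as well as vertices. Hence G1 ≅ G2.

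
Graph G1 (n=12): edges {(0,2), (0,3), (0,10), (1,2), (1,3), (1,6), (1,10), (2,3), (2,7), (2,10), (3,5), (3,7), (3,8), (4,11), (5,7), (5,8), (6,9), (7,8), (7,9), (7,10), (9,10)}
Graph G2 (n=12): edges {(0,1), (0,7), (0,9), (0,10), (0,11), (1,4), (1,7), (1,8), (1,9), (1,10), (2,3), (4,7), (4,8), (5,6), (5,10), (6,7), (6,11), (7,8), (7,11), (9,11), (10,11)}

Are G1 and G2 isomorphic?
Yes, isomorphic

The graphs are isomorphic.
One valid mapping φ: V(G1) → V(G2): 0→9, 1→10, 2→0, 3→1, 4→2, 5→4, 6→5, 7→7, 8→8, 9→6, 10→11, 11→3

Verify φ preserves adjacency — for each edge of G1, its image is an edge of G2:
  (0,2) → (φ(0),φ(2)) = (0,9) ∈ E(G2) ✓
  (0,3) → (φ(0),φ(3)) = (1,9) ∈ E(G2) ✓
  (0,10) → (φ(0),φ(10)) = (9,11) ∈ E(G2) ✓
  (1,2) → (φ(1),φ(2)) = (0,10) ∈ E(G2) ✓
  (1,3) → (φ(1),φ(3)) = (1,10) ∈ E(G2) ✓
  (1,6) → (φ(1),φ(6)) = (5,10) ∈ E(G2) ✓
  (1,10) → (φ(1),φ(10)) = (10,11) ∈ E(G2) ✓
  (2,3) → (φ(2),φ(3)) = (0,1) ∈ E(G2) ✓
  (2,7) → (φ(2),φ(7)) = (0,7) ∈ E(G2) ✓
  (2,10) → (φ(2),φ(10)) = (0,11) ∈ E(G2) ✓
  (3,5) → (φ(3),φ(5)) = (1,4) ∈ E(G2) ✓
  (3,7) → (φ(3),φ(7)) = (1,7) ∈ E(G2) ✓
  (3,8) → (φ(3),φ(8)) = (1,8) ∈ E(G2) ✓
  (4,11) → (φ(4),φ(11)) = (2,3) ∈ E(G2) ✓
  (5,7) → (φ(5),φ(7)) = (4,7) ∈ E(G2) ✓
  (5,8) → (φ(5),φ(8)) = (4,8) ∈ E(G2) ✓
  (6,9) → (φ(6),φ(9)) = (5,6) ∈ E(G2) ✓
  (7,8) → (φ(7),φ(8)) = (7,8) ∈ E(G2) ✓
  (7,9) → (φ(7),φ(9)) = (6,7) ∈ E(G2) ✓
  (7,10) → (φ(7),φ(10)) = (7,11) ∈ E(G2) ✓
  (9,10) → (φ(9),φ(10)) = (6,11) ∈ E(G2) ✓
All 21 edges of G1 map to edges of G2, and |E(G1)| = |E(G2)| = 21, so φ is a bijection on edges as well as vertices. Hence G1 ≅ G2.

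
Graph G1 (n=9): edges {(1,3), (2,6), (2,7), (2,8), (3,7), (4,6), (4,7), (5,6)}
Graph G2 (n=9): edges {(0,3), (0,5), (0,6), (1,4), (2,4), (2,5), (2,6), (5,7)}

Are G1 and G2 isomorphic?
Yes, isomorphic

The graphs are isomorphic.
One valid mapping φ: V(G1) → V(G2): 0→8, 1→1, 2→5, 3→4, 4→6, 5→3, 6→0, 7→2, 8→7

Verify φ preserves adjacency — for each edge of G1, its image is an edge of G2:
  (1,3) → (φ(1),φ(3)) = (1,4) ∈ E(G2) ✓
  (2,6) → (φ(2),φ(6)) = (0,5) ∈ E(G2) ✓
  (2,7) → (φ(2),φ(7)) = (2,5) ∈ E(G2) ✓
  (2,8) → (φ(2),φ(8)) = (5,7) ∈ E(G2) ✓
  (3,7) → (φ(3),φ(7)) = (2,4) ∈ E(G2) ✓
  (4,6) → (φ(4),φ(6)) = (0,6) ∈ E(G2) ✓
  (4,7) → (φ(4),φ(7)) = (2,6) ∈ E(G2) ✓
  (5,6) → (φ(5),φ(6)) = (0,3) ∈ E(G2) ✓
All 8 edges of G1 map to edges of G2, and |E(G1)| = |E(G2)| = 8, so φ is a bijection on edges as well as vertices. Hence G1 ≅ G2.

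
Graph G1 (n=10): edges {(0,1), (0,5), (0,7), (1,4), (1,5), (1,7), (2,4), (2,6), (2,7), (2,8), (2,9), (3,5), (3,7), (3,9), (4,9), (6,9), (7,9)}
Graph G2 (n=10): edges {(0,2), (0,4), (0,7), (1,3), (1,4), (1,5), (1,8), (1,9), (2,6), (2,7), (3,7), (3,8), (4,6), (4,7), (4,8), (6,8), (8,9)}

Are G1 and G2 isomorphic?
Yes, isomorphic

The graphs are isomorphic.
One valid mapping φ: V(G1) → V(G2): 0→0, 1→7, 2→1, 3→6, 4→3, 5→2, 6→9, 7→4, 8→5, 9→8

Verify φ preserves adjacency — for each edge of G1, its image is an edge of G2:
  (0,1) → (φ(0),φ(1)) = (0,7) ∈ E(G2) ✓
  (0,5) → (φ(0),φ(5)) = (0,2) ∈ E(G2) ✓
  (0,7) → (φ(0),φ(7)) = (0,4) ∈ E(G2) ✓
  (1,4) → (φ(1),φ(4)) = (3,7) ∈ E(G2) ✓
  (1,5) → (φ(1),φ(5)) = (2,7) ∈ E(G2) ✓
  (1,7) → (φ(1),φ(7)) = (4,7) ∈ E(G2) ✓
  (2,4) → (φ(2),φ(4)) = (1,3) ∈ E(G2) ✓
  (2,6) → (φ(2),φ(6)) = (1,9) ∈ E(G2) ✓
  (2,7) → (φ(2),φ(7)) = (1,4) ∈ E(G2) ✓
  (2,8) → (φ(2),φ(8)) = (1,5) ∈ E(G2) ✓
  (2,9) → (φ(2),φ(9)) = (1,8) ∈ E(G2) ✓
  (3,5) → (φ(3),φ(5)) = (2,6) ∈ E(G2) ✓
  (3,7) → (φ(3),φ(7)) = (4,6) ∈ E(G2) ✓
  (3,9) → (φ(3),φ(9)) = (6,8) ∈ E(G2) ✓
  (4,9) → (φ(4),φ(9)) = (3,8) ∈ E(G2) ✓
  (6,9) → (φ(6),φ(9)) = (8,9) ∈ E(G2) ✓
  (7,9) → (φ(7),φ(9)) = (4,8) ∈ E(G2) ✓
All 17 edges of G1 map to edges of G2, and |E(G1)| = |E(G2)| = 17, so φ is a bijection on edges as well as vertices. Hence G1 ≅ G2.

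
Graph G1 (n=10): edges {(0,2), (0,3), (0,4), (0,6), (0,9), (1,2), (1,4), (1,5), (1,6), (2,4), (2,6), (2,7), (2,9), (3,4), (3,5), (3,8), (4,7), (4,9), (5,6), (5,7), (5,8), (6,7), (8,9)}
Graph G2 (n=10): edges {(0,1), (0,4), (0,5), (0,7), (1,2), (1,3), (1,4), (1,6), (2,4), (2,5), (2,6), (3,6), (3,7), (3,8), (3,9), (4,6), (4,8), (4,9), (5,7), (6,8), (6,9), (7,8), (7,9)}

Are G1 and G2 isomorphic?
Yes, isomorphic

The graphs are isomorphic.
One valid mapping φ: V(G1) → V(G2): 0→1, 1→9, 2→6, 3→0, 4→4, 5→7, 6→3, 7→8, 8→5, 9→2

Verify φ preserves adjacency — for each edge of G1, its image is an edge of G2:
  (0,2) → (φ(0),φ(2)) = (1,6) ∈ E(G2) ✓
  (0,3) → (φ(0),φ(3)) = (0,1) ∈ E(G2) ✓
  (0,4) → (φ(0),φ(4)) = (1,4) ∈ E(G2) ✓
  (0,6) → (φ(0),φ(6)) = (1,3) ∈ E(G2) ✓
  (0,9) → (φ(0),φ(9)) = (1,2) ∈ E(G2) ✓
  (1,2) → (φ(1),φ(2)) = (6,9) ∈ E(G2) ✓
  (1,4) → (φ(1),φ(4)) = (4,9) ∈ E(G2) ✓
  (1,5) → (φ(1),φ(5)) = (7,9) ∈ E(G2) ✓
  (1,6) → (φ(1),φ(6)) = (3,9) ∈ E(G2) ✓
  (2,4) → (φ(2),φ(4)) = (4,6) ∈ E(G2) ✓
  (2,6) → (φ(2),φ(6)) = (3,6) ∈ E(G2) ✓
  (2,7) → (φ(2),φ(7)) = (6,8) ∈ E(G2) ✓
  (2,9) → (φ(2),φ(9)) = (2,6) ∈ E(G2) ✓
  (3,4) → (φ(3),φ(4)) = (0,4) ∈ E(G2) ✓
  (3,5) → (φ(3),φ(5)) = (0,7) ∈ E(G2) ✓
  (3,8) → (φ(3),φ(8)) = (0,5) ∈ E(G2) ✓
  (4,7) → (φ(4),φ(7)) = (4,8) ∈ E(G2) ✓
  (4,9) → (φ(4),φ(9)) = (2,4) ∈ E(G2) ✓
  (5,6) → (φ(5),φ(6)) = (3,7) ∈ E(G2) ✓
  (5,7) → (φ(5),φ(7)) = (7,8) ∈ E(G2) ✓
  (5,8) → (φ(5),φ(8)) = (5,7) ∈ E(G2) ✓
  (6,7) → (φ(6),φ(7)) = (3,8) ∈ E(G2) ✓
  (8,9) → (φ(8),φ(9)) = (2,5) ∈ E(G2) ✓
All 23 edges of G1 map to edges of G2, and |E(G1)| = |E(G2)| = 23, so φ is a bijection on edges as well as vertices. Hence G1 ≅ G2.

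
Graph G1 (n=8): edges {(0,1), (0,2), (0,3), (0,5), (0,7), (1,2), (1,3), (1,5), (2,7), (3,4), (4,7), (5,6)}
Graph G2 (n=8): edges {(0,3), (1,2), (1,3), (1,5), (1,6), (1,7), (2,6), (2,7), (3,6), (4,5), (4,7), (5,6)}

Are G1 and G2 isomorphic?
Yes, isomorphic

The graphs are isomorphic.
One valid mapping φ: V(G1) → V(G2): 0→1, 1→6, 2→2, 3→5, 4→4, 5→3, 6→0, 7→7

Verify φ preserves adjacency — for each edge of G1, its image is an edge of G2:
  (0,1) → (φ(0),φ(1)) = (1,6) ∈ E(G2) ✓
  (0,2) → (φ(0),φ(2)) = (1,2) ∈ E(G2) ✓
  (0,3) → (φ(0),φ(3)) = (1,5) ∈ E(G2) ✓
  (0,5) → (φ(0),φ(5)) = (1,3) ∈ E(G2) ✓
  (0,7) → (φ(0),φ(7)) = (1,7) ∈ E(G2) ✓
  (1,2) → (φ(1),φ(2)) = (2,6) ∈ E(G2) ✓
  (1,3) → (φ(1),φ(3)) = (5,6) ∈ E(G2) ✓
  (1,5) → (φ(1),φ(5)) = (3,6) ∈ E(G2) ✓
  (2,7) → (φ(2),φ(7)) = (2,7) ∈ E(G2) ✓
  (3,4) → (φ(3),φ(4)) = (4,5) ∈ E(G2) ✓
  (4,7) → (φ(4),φ(7)) = (4,7) ∈ E(G2) ✓
  (5,6) → (φ(5),φ(6)) = (0,3) ∈ E(G2) ✓
All 12 edges of G1 map to edges of G2, and |E(G1)| = |E(G2)| = 12, so φ is a bijection on edges as well as vertices. Hence G1 ≅ G2.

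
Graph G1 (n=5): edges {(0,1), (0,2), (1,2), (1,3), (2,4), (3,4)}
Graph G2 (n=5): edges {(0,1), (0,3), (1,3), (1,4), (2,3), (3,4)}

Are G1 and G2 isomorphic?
No, not isomorphic

The graphs are NOT isomorphic.

Degrees in G1: deg(0)=2, deg(1)=3, deg(2)=3, deg(3)=2, deg(4)=2.
Sorted degree sequence of G1: [3, 3, 2, 2, 2].
Degrees in G2: deg(0)=2, deg(1)=3, deg(2)=1, deg(3)=4, deg(4)=2.
Sorted degree sequence of G2: [4, 3, 2, 2, 1].
The (sorted) degree sequence is an isomorphism invariant, so since G1 and G2 have different degree sequences they cannot be isomorphic.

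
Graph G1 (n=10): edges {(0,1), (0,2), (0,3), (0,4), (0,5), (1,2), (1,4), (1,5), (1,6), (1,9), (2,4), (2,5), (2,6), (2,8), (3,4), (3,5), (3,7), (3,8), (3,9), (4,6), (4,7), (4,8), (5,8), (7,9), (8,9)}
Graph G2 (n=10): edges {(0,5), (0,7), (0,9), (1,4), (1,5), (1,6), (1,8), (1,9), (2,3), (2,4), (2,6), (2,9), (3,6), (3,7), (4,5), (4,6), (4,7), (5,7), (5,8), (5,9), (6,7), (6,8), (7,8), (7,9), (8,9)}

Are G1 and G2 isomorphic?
Yes, isomorphic

The graphs are isomorphic.
One valid mapping φ: V(G1) → V(G2): 0→8, 1→9, 2→5, 3→6, 4→7, 5→1, 6→0, 7→3, 8→4, 9→2

Verify φ preserves adjacency — for each edge of G1, its image is an edge of G2:
  (0,1) → (φ(0),φ(1)) = (8,9) ∈ E(G2) ✓
  (0,2) → (φ(0),φ(2)) = (5,8) ∈ E(G2) ✓
  (0,3) → (φ(0),φ(3)) = (6,8) ∈ E(G2) ✓
  (0,4) → (φ(0),φ(4)) = (7,8) ∈ E(G2) ✓
  (0,5) → (φ(0),φ(5)) = (1,8) ∈ E(G2) ✓
  (1,2) → (φ(1),φ(2)) = (5,9) ∈ E(G2) ✓
  (1,4) → (φ(1),φ(4)) = (7,9) ∈ E(G2) ✓
  (1,5) → (φ(1),φ(5)) = (1,9) ∈ E(G2) ✓
  (1,6) → (φ(1),φ(6)) = (0,9) ∈ E(G2) ✓
  (1,9) → (φ(1),φ(9)) = (2,9) ∈ E(G2) ✓
  (2,4) → (φ(2),φ(4)) = (5,7) ∈ E(G2) ✓
  (2,5) → (φ(2),φ(5)) = (1,5) ∈ E(G2) ✓
  (2,6) → (φ(2),φ(6)) = (0,5) ∈ E(G2) ✓
  (2,8) → (φ(2),φ(8)) = (4,5) ∈ E(G2) ✓
  (3,4) → (φ(3),φ(4)) = (6,7) ∈ E(G2) ✓
  (3,5) → (φ(3),φ(5)) = (1,6) ∈ E(G2) ✓
  (3,7) → (φ(3),φ(7)) = (3,6) ∈ E(G2) ✓
  (3,8) → (φ(3),φ(8)) = (4,6) ∈ E(G2) ✓
  (3,9) → (φ(3),φ(9)) = (2,6) ∈ E(G2) ✓
  (4,6) → (φ(4),φ(6)) = (0,7) ∈ E(G2) ✓
  (4,7) → (φ(4),φ(7)) = (3,7) ∈ E(G2) ✓
  (4,8) → (φ(4),φ(8)) = (4,7) ∈ E(G2) ✓
  (5,8) → (φ(5),φ(8)) = (1,4) ∈ E(G2) ✓
  (7,9) → (φ(7),φ(9)) = (2,3) ∈ E(G2) ✓
  (8,9) → (φ(8),φ(9)) = (2,4) ∈ E(G2) ✓
All 25 edges of G1 map to edges of G2, and |E(G1)| = |E(G2)| = 25, so φ is a bijection on edges as well as vertices. Hence G1 ≅ G2.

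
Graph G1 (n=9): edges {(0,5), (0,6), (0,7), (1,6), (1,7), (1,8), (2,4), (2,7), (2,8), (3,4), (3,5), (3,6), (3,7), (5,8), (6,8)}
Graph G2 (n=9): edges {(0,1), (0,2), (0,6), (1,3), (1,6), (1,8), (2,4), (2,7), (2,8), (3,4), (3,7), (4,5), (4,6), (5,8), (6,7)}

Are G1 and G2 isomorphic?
Yes, isomorphic

The graphs are isomorphic.
One valid mapping φ: V(G1) → V(G2): 0→7, 1→0, 2→8, 3→4, 4→5, 5→3, 6→6, 7→2, 8→1

Verify φ preserves adjacency — for each edge of G1, its image is an edge of G2:
  (0,5) → (φ(0),φ(5)) = (3,7) ∈ E(G2) ✓
  (0,6) → (φ(0),φ(6)) = (6,7) ∈ E(G2) ✓
  (0,7) → (φ(0),φ(7)) = (2,7) ∈ E(G2) ✓
  (1,6) → (φ(1),φ(6)) = (0,6) ∈ E(G2) ✓
  (1,7) → (φ(1),φ(7)) = (0,2) ∈ E(G2) ✓
  (1,8) → (φ(1),φ(8)) = (0,1) ∈ E(G2) ✓
  (2,4) → (φ(2),φ(4)) = (5,8) ∈ E(G2) ✓
  (2,7) → (φ(2),φ(7)) = (2,8) ∈ E(G2) ✓
  (2,8) → (φ(2),φ(8)) = (1,8) ∈ E(G2) ✓
  (3,4) → (φ(3),φ(4)) = (4,5) ∈ E(G2) ✓
  (3,5) → (φ(3),φ(5)) = (3,4) ∈ E(G2) ✓
  (3,6) → (φ(3),φ(6)) = (4,6) ∈ E(G2) ✓
  (3,7) → (φ(3),φ(7)) = (2,4) ∈ E(G2) ✓
  (5,8) → (φ(5),φ(8)) = (1,3) ∈ E(G2) ✓
  (6,8) → (φ(6),φ(8)) = (1,6) ∈ E(G2) ✓
All 15 edges of G1 map to edges of G2, and |E(G1)| = |E(G2)| = 15, so φ is a bijection on edges as well as vertices. Hence G1 ≅ G2.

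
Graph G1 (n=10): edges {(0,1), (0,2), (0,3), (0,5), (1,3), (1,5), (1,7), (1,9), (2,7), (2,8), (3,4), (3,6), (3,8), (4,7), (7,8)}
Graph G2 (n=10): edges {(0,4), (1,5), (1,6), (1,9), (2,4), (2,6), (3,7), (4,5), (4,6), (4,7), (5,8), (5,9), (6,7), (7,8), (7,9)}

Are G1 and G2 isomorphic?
Yes, isomorphic

The graphs are isomorphic.
One valid mapping φ: V(G1) → V(G2): 0→6, 1→4, 2→1, 3→7, 4→8, 5→2, 6→3, 7→5, 8→9, 9→0

Verify φ preserves adjacency — for each edge of G1, its image is an edge of G2:
  (0,1) → (φ(0),φ(1)) = (4,6) ∈ E(G2) ✓
  (0,2) → (φ(0),φ(2)) = (1,6) ∈ E(G2) ✓
  (0,3) → (φ(0),φ(3)) = (6,7) ∈ E(G2) ✓
  (0,5) → (φ(0),φ(5)) = (2,6) ∈ E(G2) ✓
  (1,3) → (φ(1),φ(3)) = (4,7) ∈ E(G2) ✓
  (1,5) → (φ(1),φ(5)) = (2,4) ∈ E(G2) ✓
  (1,7) → (φ(1),φ(7)) = (4,5) ∈ E(G2) ✓
  (1,9) → (φ(1),φ(9)) = (0,4) ∈ E(G2) ✓
  (2,7) → (φ(2),φ(7)) = (1,5) ∈ E(G2) ✓
  (2,8) → (φ(2),φ(8)) = (1,9) ∈ E(G2) ✓
  (3,4) → (φ(3),φ(4)) = (7,8) ∈ E(G2) ✓
  (3,6) → (φ(3),φ(6)) = (3,7) ∈ E(G2) ✓
  (3,8) → (φ(3),φ(8)) = (7,9) ∈ E(G2) ✓
  (4,7) → (φ(4),φ(7)) = (5,8) ∈ E(G2) ✓
  (7,8) → (φ(7),φ(8)) = (5,9) ∈ E(G2) ✓
All 15 edges of G1 map to edges of G2, and |E(G1)| = |E(G2)| = 15, so φ is a bijection on edges as well as vertices. Hence G1 ≅ G2.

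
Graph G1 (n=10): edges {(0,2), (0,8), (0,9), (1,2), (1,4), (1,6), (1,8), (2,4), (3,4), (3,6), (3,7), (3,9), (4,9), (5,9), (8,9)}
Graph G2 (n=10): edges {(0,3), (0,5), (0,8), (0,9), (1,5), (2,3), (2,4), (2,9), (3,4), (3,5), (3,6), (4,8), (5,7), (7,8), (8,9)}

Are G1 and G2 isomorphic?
Yes, isomorphic

The graphs are isomorphic.
One valid mapping φ: V(G1) → V(G2): 0→2, 1→8, 2→9, 3→5, 4→0, 5→6, 6→7, 7→1, 8→4, 9→3

Verify φ preserves adjacency — for each edge of G1, its image is an edge of G2:
  (0,2) → (φ(0),φ(2)) = (2,9) ∈ E(G2) ✓
  (0,8) → (φ(0),φ(8)) = (2,4) ∈ E(G2) ✓
  (0,9) → (φ(0),φ(9)) = (2,3) ∈ E(G2) ✓
  (1,2) → (φ(1),φ(2)) = (8,9) ∈ E(G2) ✓
  (1,4) → (φ(1),φ(4)) = (0,8) ∈ E(G2) ✓
  (1,6) → (φ(1),φ(6)) = (7,8) ∈ E(G2) ✓
  (1,8) → (φ(1),φ(8)) = (4,8) ∈ E(G2) ✓
  (2,4) → (φ(2),φ(4)) = (0,9) ∈ E(G2) ✓
  (3,4) → (φ(3),φ(4)) = (0,5) ∈ E(G2) ✓
  (3,6) → (φ(3),φ(6)) = (5,7) ∈ E(G2) ✓
  (3,7) → (φ(3),φ(7)) = (1,5) ∈ E(G2) ✓
  (3,9) → (φ(3),φ(9)) = (3,5) ∈ E(G2) ✓
  (4,9) → (φ(4),φ(9)) = (0,3) ∈ E(G2) ✓
  (5,9) → (φ(5),φ(9)) = (3,6) ∈ E(G2) ✓
  (8,9) → (φ(8),φ(9)) = (3,4) ∈ E(G2) ✓
All 15 edges of G1 map to edges of G2, and |E(G1)| = |E(G2)| = 15, so φ is a bijection on edges as well as vertices. Hence G1 ≅ G2.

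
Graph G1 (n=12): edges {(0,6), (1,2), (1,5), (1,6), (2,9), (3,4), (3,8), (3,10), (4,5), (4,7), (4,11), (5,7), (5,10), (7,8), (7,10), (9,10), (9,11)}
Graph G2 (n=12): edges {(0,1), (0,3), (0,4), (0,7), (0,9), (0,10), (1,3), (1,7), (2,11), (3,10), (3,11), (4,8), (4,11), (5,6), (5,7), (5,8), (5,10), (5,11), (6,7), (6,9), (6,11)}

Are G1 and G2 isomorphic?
No, not isomorphic

The graphs are NOT isomorphic.

Degrees in G1: deg(0)=1, deg(1)=3, deg(2)=2, deg(3)=3, deg(4)=4, deg(5)=4, deg(6)=2, deg(7)=4, deg(8)=2, deg(9)=3, deg(10)=4, deg(11)=2.
Sorted degree sequence of G1: [4, 4, 4, 4, 3, 3, 3, 2, 2, 2, 2, 1].
Degrees in G2: deg(0)=6, deg(1)=3, deg(2)=1, deg(3)=4, deg(4)=3, deg(5)=5, deg(6)=4, deg(7)=4, deg(8)=2, deg(9)=2, deg(10)=3, deg(11)=5.
Sorted degree sequence of G2: [6, 5, 5, 4, 4, 4, 3, 3, 3, 2, 2, 1].
The (sorted) degree sequence is an isomorphism invariant, so since G1 and G2 have different degree sequences they cannot be isomorphic.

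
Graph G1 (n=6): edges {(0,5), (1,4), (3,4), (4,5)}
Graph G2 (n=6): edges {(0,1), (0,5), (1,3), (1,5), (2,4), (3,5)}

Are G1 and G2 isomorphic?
No, not isomorphic

The graphs are NOT isomorphic.

Counting triangles (3-cliques): G1 has 0, G2 has 2.
Triangle count is an isomorphism invariant, so differing triangle counts rule out isomorphism.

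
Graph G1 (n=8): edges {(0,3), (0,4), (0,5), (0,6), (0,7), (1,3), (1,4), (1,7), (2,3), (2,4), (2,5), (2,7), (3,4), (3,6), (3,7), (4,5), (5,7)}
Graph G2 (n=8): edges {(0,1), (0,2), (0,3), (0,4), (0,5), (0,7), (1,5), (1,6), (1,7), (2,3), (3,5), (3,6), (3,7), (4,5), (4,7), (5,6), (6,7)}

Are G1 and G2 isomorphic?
Yes, isomorphic

The graphs are isomorphic.
One valid mapping φ: V(G1) → V(G2): 0→3, 1→4, 2→1, 3→0, 4→7, 5→6, 6→2, 7→5

Verify φ preserves adjacency — for each edge of G1, its image is an edge of G2:
  (0,3) → (φ(0),φ(3)) = (0,3) ∈ E(G2) ✓
  (0,4) → (φ(0),φ(4)) = (3,7) ∈ E(G2) ✓
  (0,5) → (φ(0),φ(5)) = (3,6) ∈ E(G2) ✓
  (0,6) → (φ(0),φ(6)) = (2,3) ∈ E(G2) ✓
  (0,7) → (φ(0),φ(7)) = (3,5) ∈ E(G2) ✓
  (1,3) → (φ(1),φ(3)) = (0,4) ∈ E(G2) ✓
  (1,4) → (φ(1),φ(4)) = (4,7) ∈ E(G2) ✓
  (1,7) → (φ(1),φ(7)) = (4,5) ∈ E(G2) ✓
  (2,3) → (φ(2),φ(3)) = (0,1) ∈ E(G2) ✓
  (2,4) → (φ(2),φ(4)) = (1,7) ∈ E(G2) ✓
  (2,5) → (φ(2),φ(5)) = (1,6) ∈ E(G2) ✓
  (2,7) → (φ(2),φ(7)) = (1,5) ∈ E(G2) ✓
  (3,4) → (φ(3),φ(4)) = (0,7) ∈ E(G2) ✓
  (3,6) → (φ(3),φ(6)) = (0,2) ∈ E(G2) ✓
  (3,7) → (φ(3),φ(7)) = (0,5) ∈ E(G2) ✓
  (4,5) → (φ(4),φ(5)) = (6,7) ∈ E(G2) ✓
  (5,7) → (φ(5),φ(7)) = (5,6) ∈ E(G2) ✓
All 17 edges of G1 map to edges of G2, and |E(G1)| = |E(G2)| = 17, so φ is a bijection on edges as well as vertices. Hence G1 ≅ G2.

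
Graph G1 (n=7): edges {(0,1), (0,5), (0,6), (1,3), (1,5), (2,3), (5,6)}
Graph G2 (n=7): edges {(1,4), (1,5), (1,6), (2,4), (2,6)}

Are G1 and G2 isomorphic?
No, not isomorphic

The graphs are NOT isomorphic.

Counting triangles (3-cliques): G1 has 2, G2 has 0.
Triangle count is an isomorphism invariant, so differing triangle counts rule out isomorphism.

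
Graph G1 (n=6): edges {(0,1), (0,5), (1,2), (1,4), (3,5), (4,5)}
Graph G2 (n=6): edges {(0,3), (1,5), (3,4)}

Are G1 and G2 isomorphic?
No, not isomorphic

The graphs are NOT isomorphic.

Connected components of G1: 1 component(s) with vertex sets [[0, 1, 2, 3, 4, 5]], sizes [6].
Connected components of G2: 3 component(s) with vertex sets [[2], [1, 5], [0, 3, 4]], sizes [1, 2, 3].
The number of connected components (and the multiset of component sizes) is an isomorphism invariant — an isomorphism maps each component of G1 bijectively onto a component of G2. Since G1 has 1 component(s) and G2 has 3, they cannot be isomorphic.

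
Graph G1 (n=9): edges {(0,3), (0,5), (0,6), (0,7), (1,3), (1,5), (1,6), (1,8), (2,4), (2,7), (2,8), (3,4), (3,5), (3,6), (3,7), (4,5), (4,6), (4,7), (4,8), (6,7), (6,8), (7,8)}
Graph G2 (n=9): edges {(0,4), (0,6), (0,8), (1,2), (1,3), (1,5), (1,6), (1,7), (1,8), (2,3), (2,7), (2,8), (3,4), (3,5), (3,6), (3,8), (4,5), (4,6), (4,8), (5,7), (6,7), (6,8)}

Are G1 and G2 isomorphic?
Yes, isomorphic

The graphs are isomorphic.
One valid mapping φ: V(G1) → V(G2): 0→2, 1→5, 2→0, 3→1, 4→6, 5→7, 6→3, 7→8, 8→4

Verify φ preserves adjacency — for each edge of G1, its image is an edge of G2:
  (0,3) → (φ(0),φ(3)) = (1,2) ∈ E(G2) ✓
  (0,5) → (φ(0),φ(5)) = (2,7) ∈ E(G2) ✓
  (0,6) → (φ(0),φ(6)) = (2,3) ∈ E(G2) ✓
  (0,7) → (φ(0),φ(7)) = (2,8) ∈ E(G2) ✓
  (1,3) → (φ(1),φ(3)) = (1,5) ∈ E(G2) ✓
  (1,5) → (φ(1),φ(5)) = (5,7) ∈ E(G2) ✓
  (1,6) → (φ(1),φ(6)) = (3,5) ∈ E(G2) ✓
  (1,8) → (φ(1),φ(8)) = (4,5) ∈ E(G2) ✓
  (2,4) → (φ(2),φ(4)) = (0,6) ∈ E(G2) ✓
  (2,7) → (φ(2),φ(7)) = (0,8) ∈ E(G2) ✓
  (2,8) → (φ(2),φ(8)) = (0,4) ∈ E(G2) ✓
  (3,4) → (φ(3),φ(4)) = (1,6) ∈ E(G2) ✓
  (3,5) → (φ(3),φ(5)) = (1,7) ∈ E(G2) ✓
  (3,6) → (φ(3),φ(6)) = (1,3) ∈ E(G2) ✓
  (3,7) → (φ(3),φ(7)) = (1,8) ∈ E(G2) ✓
  (4,5) → (φ(4),φ(5)) = (6,7) ∈ E(G2) ✓
  (4,6) → (φ(4),φ(6)) = (3,6) ∈ E(G2) ✓
  (4,7) → (φ(4),φ(7)) = (6,8) ∈ E(G2) ✓
  (4,8) → (φ(4),φ(8)) = (4,6) ∈ E(G2) ✓
  (6,7) → (φ(6),φ(7)) = (3,8) ∈ E(G2) ✓
  (6,8) → (φ(6),φ(8)) = (3,4) ∈ E(G2) ✓
  (7,8) → (φ(7),φ(8)) = (4,8) ∈ E(G2) ✓
All 22 edges of G1 map to edges of G2, and |E(G1)| = |E(G2)| = 22, so φ is a bijection on edges as well as vertices. Hence G1 ≅ G2.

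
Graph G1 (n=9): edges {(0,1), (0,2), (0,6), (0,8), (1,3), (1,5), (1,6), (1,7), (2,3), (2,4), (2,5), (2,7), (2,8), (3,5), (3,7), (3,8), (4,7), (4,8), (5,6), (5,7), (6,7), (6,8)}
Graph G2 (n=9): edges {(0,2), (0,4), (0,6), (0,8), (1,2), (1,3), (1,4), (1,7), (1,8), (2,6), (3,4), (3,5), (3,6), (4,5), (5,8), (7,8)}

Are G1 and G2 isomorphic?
No, not isomorphic

The graphs are NOT isomorphic.

Counting triangles (3-cliques): G1 has 16, G2 has 4.
Triangle count is an isomorphism invariant, so differing triangle counts rule out isomorphism.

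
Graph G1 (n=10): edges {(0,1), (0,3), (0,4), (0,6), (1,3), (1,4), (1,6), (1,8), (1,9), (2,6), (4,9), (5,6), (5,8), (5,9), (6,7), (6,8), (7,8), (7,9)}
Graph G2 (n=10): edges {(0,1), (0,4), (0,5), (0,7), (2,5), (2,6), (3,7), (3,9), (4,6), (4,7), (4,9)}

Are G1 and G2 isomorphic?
No, not isomorphic

The graphs are NOT isomorphic.

Connected components of G1: 1 component(s) with vertex sets [[0, 1, 2, 3, 4, 5, 6, 7, 8, 9]], sizes [10].
Connected components of G2: 2 component(s) with vertex sets [[8], [0, 1, 2, 3, 4, 5, 6, 7, 9]], sizes [1, 9].
The number of connected components (and the multiset of component sizes) is an isomorphism invariant — an isomorphism maps each component of G1 bijectively onto a component of G2. Since G1 has 1 component(s) and G2 has 2, they cannot be isomorphic.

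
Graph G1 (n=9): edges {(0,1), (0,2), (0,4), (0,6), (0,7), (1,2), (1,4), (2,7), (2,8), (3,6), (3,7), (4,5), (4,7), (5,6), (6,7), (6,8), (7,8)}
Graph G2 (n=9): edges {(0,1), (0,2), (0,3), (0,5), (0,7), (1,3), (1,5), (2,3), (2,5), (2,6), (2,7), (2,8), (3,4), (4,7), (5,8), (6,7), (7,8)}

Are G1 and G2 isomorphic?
Yes, isomorphic

The graphs are isomorphic.
One valid mapping φ: V(G1) → V(G2): 0→0, 1→1, 2→5, 3→6, 4→3, 5→4, 6→7, 7→2, 8→8

Verify φ preserves adjacency — for each edge of G1, its image is an edge of G2:
  (0,1) → (φ(0),φ(1)) = (0,1) ∈ E(G2) ✓
  (0,2) → (φ(0),φ(2)) = (0,5) ∈ E(G2) ✓
  (0,4) → (φ(0),φ(4)) = (0,3) ∈ E(G2) ✓
  (0,6) → (φ(0),φ(6)) = (0,7) ∈ E(G2) ✓
  (0,7) → (φ(0),φ(7)) = (0,2) ∈ E(G2) ✓
  (1,2) → (φ(1),φ(2)) = (1,5) ∈ E(G2) ✓
  (1,4) → (φ(1),φ(4)) = (1,3) ∈ E(G2) ✓
  (2,7) → (φ(2),φ(7)) = (2,5) ∈ E(G2) ✓
  (2,8) → (φ(2),φ(8)) = (5,8) ∈ E(G2) ✓
  (3,6) → (φ(3),φ(6)) = (6,7) ∈ E(G2) ✓
  (3,7) → (φ(3),φ(7)) = (2,6) ∈ E(G2) ✓
  (4,5) → (φ(4),φ(5)) = (3,4) ∈ E(G2) ✓
  (4,7) → (φ(4),φ(7)) = (2,3) ∈ E(G2) ✓
  (5,6) → (φ(5),φ(6)) = (4,7) ∈ E(G2) ✓
  (6,7) → (φ(6),φ(7)) = (2,7) ∈ E(G2) ✓
  (6,8) → (φ(6),φ(8)) = (7,8) ∈ E(G2) ✓
  (7,8) → (φ(7),φ(8)) = (2,8) ∈ E(G2) ✓
All 17 edges of G1 map to edges of G2, and |E(G1)| = |E(G2)| = 17, so φ is a bijection on edges as well as vertices. Hence G1 ≅ G2.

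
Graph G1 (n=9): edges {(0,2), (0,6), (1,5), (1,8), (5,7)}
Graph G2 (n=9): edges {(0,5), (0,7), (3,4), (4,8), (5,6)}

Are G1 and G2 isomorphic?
Yes, isomorphic

The graphs are isomorphic.
One valid mapping φ: V(G1) → V(G2): 0→4, 1→0, 2→3, 3→2, 4→1, 5→5, 6→8, 7→6, 8→7

Verify φ preserves adjacency — for each edge of G1, its image is an edge of G2:
  (0,2) → (φ(0),φ(2)) = (3,4) ∈ E(G2) ✓
  (0,6) → (φ(0),φ(6)) = (4,8) ∈ E(G2) ✓
  (1,5) → (φ(1),φ(5)) = (0,5) ∈ E(G2) ✓
  (1,8) → (φ(1),φ(8)) = (0,7) ∈ E(G2) ✓
  (5,7) → (φ(5),φ(7)) = (5,6) ∈ E(G2) ✓
All 5 edges of G1 map to edges of G2, and |E(G1)| = |E(G2)| = 5, so φ is a bijection on edges as well as vertices. Hence G1 ≅ G2.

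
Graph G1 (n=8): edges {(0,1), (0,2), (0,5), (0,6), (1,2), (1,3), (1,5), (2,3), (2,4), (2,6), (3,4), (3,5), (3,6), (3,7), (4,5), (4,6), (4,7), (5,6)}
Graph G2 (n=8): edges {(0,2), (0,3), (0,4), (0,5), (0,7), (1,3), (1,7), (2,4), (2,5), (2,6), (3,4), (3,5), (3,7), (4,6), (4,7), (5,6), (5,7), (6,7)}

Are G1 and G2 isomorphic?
Yes, isomorphic

The graphs are isomorphic.
One valid mapping φ: V(G1) → V(G2): 0→2, 1→6, 2→4, 3→7, 4→3, 5→5, 6→0, 7→1

Verify φ preserves adjacency — for each edge of G1, its image is an edge of G2:
  (0,1) → (φ(0),φ(1)) = (2,6) ∈ E(G2) ✓
  (0,2) → (φ(0),φ(2)) = (2,4) ∈ E(G2) ✓
  (0,5) → (φ(0),φ(5)) = (2,5) ∈ E(G2) ✓
  (0,6) → (φ(0),φ(6)) = (0,2) ∈ E(G2) ✓
  (1,2) → (φ(1),φ(2)) = (4,6) ∈ E(G2) ✓
  (1,3) → (φ(1),φ(3)) = (6,7) ∈ E(G2) ✓
  (1,5) → (φ(1),φ(5)) = (5,6) ∈ E(G2) ✓
  (2,3) → (φ(2),φ(3)) = (4,7) ∈ E(G2) ✓
  (2,4) → (φ(2),φ(4)) = (3,4) ∈ E(G2) ✓
  (2,6) → (φ(2),φ(6)) = (0,4) ∈ E(G2) ✓
  (3,4) → (φ(3),φ(4)) = (3,7) ∈ E(G2) ✓
  (3,5) → (φ(3),φ(5)) = (5,7) ∈ E(G2) ✓
  (3,6) → (φ(3),φ(6)) = (0,7) ∈ E(G2) ✓
  (3,7) → (φ(3),φ(7)) = (1,7) ∈ E(G2) ✓
  (4,5) → (φ(4),φ(5)) = (3,5) ∈ E(G2) ✓
  (4,6) → (φ(4),φ(6)) = (0,3) ∈ E(G2) ✓
  (4,7) → (φ(4),φ(7)) = (1,3) ∈ E(G2) ✓
  (5,6) → (φ(5),φ(6)) = (0,5) ∈ E(G2) ✓
All 18 edges of G1 map to edges of G2, and |E(G1)| = |E(G2)| = 18, so φ is a bijection on edges as well as vertices. Hence G1 ≅ G2.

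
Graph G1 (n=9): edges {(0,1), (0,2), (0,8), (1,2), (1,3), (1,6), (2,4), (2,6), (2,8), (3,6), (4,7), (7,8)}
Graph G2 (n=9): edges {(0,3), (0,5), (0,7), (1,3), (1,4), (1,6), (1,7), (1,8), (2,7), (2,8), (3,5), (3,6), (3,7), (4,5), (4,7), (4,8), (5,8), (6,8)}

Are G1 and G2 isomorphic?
No, not isomorphic

The graphs are NOT isomorphic.

Counting triangles (3-cliques): G1 has 4, G2 has 8.
Triangle count is an isomorphism invariant, so differing triangle counts rule out isomorphism.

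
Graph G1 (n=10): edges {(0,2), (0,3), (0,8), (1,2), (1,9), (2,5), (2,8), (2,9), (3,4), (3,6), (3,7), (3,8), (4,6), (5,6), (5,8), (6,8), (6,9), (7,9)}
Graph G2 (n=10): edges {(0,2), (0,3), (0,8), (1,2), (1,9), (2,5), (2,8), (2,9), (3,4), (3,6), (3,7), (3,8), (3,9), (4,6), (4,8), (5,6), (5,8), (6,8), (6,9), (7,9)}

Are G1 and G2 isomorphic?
No, not isomorphic

The graphs are NOT isomorphic.

Counting edges: G1 has 18 edge(s); G2 has 20 edge(s).
Edge count is an isomorphism invariant (a bijection on vertices induces a bijection on edges), so differing edge counts rule out isomorphism.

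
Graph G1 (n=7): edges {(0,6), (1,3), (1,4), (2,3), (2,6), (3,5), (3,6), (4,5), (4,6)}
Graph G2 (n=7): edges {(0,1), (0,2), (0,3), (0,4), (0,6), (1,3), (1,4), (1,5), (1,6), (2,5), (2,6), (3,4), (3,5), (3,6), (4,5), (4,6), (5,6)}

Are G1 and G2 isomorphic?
No, not isomorphic

The graphs are NOT isomorphic.

Counting triangles (3-cliques): G1 has 1, G2 has 18.
Triangle count is an isomorphism invariant, so differing triangle counts rule out isomorphism.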